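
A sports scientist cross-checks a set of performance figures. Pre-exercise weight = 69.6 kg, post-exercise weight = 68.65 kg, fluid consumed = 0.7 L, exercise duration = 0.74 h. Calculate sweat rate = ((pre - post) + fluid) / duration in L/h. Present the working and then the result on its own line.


Weight loss = 69.6 - 68.65 = 0.95 kg (approx L)
Total sweat = 0.95 + 0.7 = 1.65 L
Sweat rate = 1.65 / 0.74 = 2.23 L/h

2.23 L/h


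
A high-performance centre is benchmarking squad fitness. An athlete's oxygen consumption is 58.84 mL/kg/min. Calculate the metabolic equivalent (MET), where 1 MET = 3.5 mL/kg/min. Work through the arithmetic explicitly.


MET = VO2 / 3.5
= 58.84 / 3.5
= 16.81 METs

16.81 METs


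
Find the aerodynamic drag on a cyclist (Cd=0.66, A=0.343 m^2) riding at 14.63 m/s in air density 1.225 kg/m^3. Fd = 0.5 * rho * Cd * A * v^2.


Fd = 0.5 * 1.225 * 0.66 * 0.343 * 14.63^2
= 0.5 * 1.225 * 0.66 * 0.343 * 214.0369
= 29.678 N

29.678 N


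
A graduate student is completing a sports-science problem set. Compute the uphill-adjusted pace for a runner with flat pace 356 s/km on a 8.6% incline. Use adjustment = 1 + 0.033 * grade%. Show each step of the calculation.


Adjustment factor = 1 + 0.033 * 8.6 = 1.2838
Grade-adjusted pace = 356 * 1.2838 = 457.03 s/km

457.03 s/km


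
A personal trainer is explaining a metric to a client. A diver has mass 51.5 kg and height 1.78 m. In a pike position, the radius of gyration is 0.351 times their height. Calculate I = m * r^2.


r = 0.351 * 1.78 = 0.62478 m
I = m * r^2 = 51.5 * 0.39035 = 20.103 kg*m^2

20.103 kg*m^2


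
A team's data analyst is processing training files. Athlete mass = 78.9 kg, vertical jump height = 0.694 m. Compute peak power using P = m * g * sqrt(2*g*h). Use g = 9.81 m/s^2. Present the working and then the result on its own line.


sqrt(2 * 9.81 * 0.694) = sqrt(13.61628) = 3.690024 m/s
P = 78.9 * 9.81 * 3.690024
= 2856.11 W

2856.11 W


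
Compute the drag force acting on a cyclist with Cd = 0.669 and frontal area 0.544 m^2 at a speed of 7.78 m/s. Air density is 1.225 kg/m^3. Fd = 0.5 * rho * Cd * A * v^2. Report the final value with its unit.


Step 1: v^2 = 60.5284
Step 2: Fd = 0.5 * 1.225 * 0.669 * 0.544 * 60.5284
= 13.492 N

13.492 N


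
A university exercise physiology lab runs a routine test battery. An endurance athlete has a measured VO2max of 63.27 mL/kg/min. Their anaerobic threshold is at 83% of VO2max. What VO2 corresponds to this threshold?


Anaerobic threshold VO2 = VO2max * 83%
= 63.27 * 0.83
= 52.51 mL/kg/min

52.51 mL/kg/min


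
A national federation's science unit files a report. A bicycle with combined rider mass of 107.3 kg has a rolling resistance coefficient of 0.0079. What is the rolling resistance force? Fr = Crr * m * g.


Fr = 0.0079 * 107.3 * 9.81
= 0.84767 * 9.81
= 8.316 N

8.316 N


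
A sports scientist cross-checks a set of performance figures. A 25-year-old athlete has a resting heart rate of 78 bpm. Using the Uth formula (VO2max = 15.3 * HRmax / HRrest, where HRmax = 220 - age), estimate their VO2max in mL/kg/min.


HRmax = 220 - 25 = 195 bpm
Ratio = HRmax / HRrest = 195 / 78 = 2.5
VO2max = 15.3 * 2.5 = 38.25 mL/kg/min

38.25 mL/kg/min


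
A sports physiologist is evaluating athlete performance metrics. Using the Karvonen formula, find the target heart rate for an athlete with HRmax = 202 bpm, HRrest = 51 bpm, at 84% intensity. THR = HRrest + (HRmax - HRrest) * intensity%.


HRR = 202 - 51 = 151
THR = 51 + 151 * 0.84
= 51 + 126.84
= 177.84 bpm

177.84 bpm


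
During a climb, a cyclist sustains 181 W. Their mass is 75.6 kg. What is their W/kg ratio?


Power-to-weight = 181 W / 75.6 kg
= 2.394 W/kg

2.394 W/kg


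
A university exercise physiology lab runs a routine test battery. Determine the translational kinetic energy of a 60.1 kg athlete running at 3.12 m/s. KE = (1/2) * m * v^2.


KE = 0.5 * m * v^2
= 0.5 * 60.1 * 3.12^2
= 0.5 * 60.1 * 9.7344
= 292.52 J

292.52 J


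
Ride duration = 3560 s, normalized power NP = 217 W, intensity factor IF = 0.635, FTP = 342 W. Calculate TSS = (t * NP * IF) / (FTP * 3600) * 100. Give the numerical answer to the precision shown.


Numerator = 3560 * 217 * 0.635 = 490550.2
Denominator = 342 * 3600 = 1231200
TSS = 490550.2 / 1231200 * 100
= 39.84

39.84 TSS


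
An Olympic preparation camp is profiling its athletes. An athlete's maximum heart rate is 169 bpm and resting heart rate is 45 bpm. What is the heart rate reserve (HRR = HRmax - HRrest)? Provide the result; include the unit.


HRR = HRmax - HRrest
= 169 - 45
= 124 bpm

124 bpm


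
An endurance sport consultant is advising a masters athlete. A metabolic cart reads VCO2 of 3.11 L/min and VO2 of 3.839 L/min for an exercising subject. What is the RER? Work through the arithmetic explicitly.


RER = VCO2 / VO2 = 3.11 / 3.839 = 0.8101

0.8101


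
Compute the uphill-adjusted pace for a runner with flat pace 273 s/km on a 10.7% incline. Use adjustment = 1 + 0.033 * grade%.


Adjustment factor = 1 + 0.033 * 10.7 = 1.3531
Grade-adjusted pace = 273 * 1.3531 = 369.4 s/km

369.4 s/km


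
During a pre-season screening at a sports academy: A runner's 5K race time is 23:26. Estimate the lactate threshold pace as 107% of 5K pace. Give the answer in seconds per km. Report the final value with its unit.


Total race time = 23*60 + 26 = 1406 seconds
5K pace = 1406 / 5 = 281.2 sec/km
LT pace = 281.2 * 1.07 = 300.88 sec/km

300.88 s/km


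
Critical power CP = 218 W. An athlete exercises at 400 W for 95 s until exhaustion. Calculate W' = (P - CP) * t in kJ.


P - CP = 400 - 218 = 182 W
W' = 182 * 95 = 17290 J
= 17290 / 1000 = 17.29 kJ

17.29 kJ


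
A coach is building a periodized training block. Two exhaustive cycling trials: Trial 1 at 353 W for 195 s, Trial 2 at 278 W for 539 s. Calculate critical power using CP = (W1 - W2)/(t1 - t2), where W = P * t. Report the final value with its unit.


W1 = 353 * 195 = 68835 J
W2 = 278 * 539 = 149842 J
CP = (68835 - 149842) / (195 - 539)
= -81007 / -344
= 235.49 W

235.49 W


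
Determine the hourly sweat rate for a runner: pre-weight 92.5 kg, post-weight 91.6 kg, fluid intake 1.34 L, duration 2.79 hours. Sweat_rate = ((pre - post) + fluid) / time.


Mass lost = 92.5 - 91.6 = 0.9 kg
Add fluid consumed: 0.9 + 1.34 = 2.24 L total sweat
Sweat rate = 2.24 / 2.79 = 0.803 L/h

0.803 L/h


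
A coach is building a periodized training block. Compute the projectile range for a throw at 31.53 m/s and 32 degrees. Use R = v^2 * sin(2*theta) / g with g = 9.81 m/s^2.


Two times the angle = 64 degrees
sin(64) = 0.898794
R = 994.1409 * 0.898794 / 9.81 = 91.083 m

91.083 m


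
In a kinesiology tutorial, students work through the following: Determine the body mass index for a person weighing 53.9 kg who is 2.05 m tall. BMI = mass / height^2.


BMI = mass / height^2
= 53.9 / 2.05^2
= 53.9 / 4.2025
= 12.83 kg/m^2

12.83 kg/m^2


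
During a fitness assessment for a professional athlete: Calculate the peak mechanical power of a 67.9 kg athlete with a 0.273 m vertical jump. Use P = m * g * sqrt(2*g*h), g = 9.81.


First, sqrt(2gh) = sqrt(2 * 9.81 * 0.273)
= sqrt(5.35626) = 2.31436 m/s
Power = 67.9 * 9.81 * 2.31436 = 1541.59 W

1541.59 W


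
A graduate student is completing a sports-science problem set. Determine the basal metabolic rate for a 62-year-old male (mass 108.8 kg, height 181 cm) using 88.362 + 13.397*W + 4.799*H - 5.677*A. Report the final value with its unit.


BMR = 88.362 + 13.397*108.8 + 4.799*181 - 5.677*62
= 2062.6 kcal/day

2062.6 kcal/day


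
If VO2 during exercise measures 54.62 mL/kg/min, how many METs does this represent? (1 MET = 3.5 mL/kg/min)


METs = VO2 / 3.5 = 54.62 / 3.5 = 15.61

15.61 METs


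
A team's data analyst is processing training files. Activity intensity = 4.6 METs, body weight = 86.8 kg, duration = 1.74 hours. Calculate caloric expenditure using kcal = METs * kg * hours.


kcal = 4.6 * 86.8 * 1.74
= 399.28 * 1.74
= 694.75 kcal

694.75 kcal


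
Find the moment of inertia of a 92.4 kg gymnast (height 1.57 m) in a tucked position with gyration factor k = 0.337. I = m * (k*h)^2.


Radius of gyration = 0.337 * 1.57 = 0.52909 m
I = 92.4 * 0.52909^2
= 92.4 * 0.279936
= 25.866 kg*m^2

25.866 kg*m^2


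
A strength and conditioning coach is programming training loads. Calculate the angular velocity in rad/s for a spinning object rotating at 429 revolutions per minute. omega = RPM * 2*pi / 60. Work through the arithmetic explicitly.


omega = RPM * 2*pi / 60
= 429 * 6.28318531 / 60
= 44.925 rad/s

44.925 rad/s


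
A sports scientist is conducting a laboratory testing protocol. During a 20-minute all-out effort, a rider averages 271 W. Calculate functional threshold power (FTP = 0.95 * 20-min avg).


FTP = 0.95 * 271
= 257.45 W

257.45 W


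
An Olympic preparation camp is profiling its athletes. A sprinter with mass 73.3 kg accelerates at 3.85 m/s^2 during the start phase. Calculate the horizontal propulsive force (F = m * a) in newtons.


F = m * a
= 73.3 * 3.85
= 282.21 N

282.21 N


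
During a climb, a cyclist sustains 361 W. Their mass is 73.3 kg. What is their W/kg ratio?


Power-to-weight = 361 W / 73.3 kg
= 4.925 W/kg

4.925 W/kg


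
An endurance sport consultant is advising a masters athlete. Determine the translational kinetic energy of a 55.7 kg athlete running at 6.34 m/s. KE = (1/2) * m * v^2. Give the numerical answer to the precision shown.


KE = 0.5 * m * v^2
= 0.5 * 55.7 * 6.34^2
= 0.5 * 55.7 * 40.1956
= 1119.45 J

1119.45 J


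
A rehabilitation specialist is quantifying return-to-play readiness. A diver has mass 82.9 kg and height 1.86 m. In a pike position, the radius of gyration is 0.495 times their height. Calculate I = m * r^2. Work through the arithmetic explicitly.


r = 0.495 * 1.86 = 0.9207 m
I = m * r^2 = 82.9 * 0.847688 = 70.273 kg*m^2

70.273 kg*m^2


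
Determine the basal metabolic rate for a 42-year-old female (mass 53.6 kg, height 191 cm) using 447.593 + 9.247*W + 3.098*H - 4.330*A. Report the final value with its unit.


BMR = 447.593 + 9.247*53.6 + 3.098*191 - 4.330*42
= 1353.09 kcal/day

1353.09 kcal/day


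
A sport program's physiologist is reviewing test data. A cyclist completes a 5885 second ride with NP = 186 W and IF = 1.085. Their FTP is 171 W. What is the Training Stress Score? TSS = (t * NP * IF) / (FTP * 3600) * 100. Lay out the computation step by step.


t * NP * IF = 5885 * 186 * 1.085 = 1187651.85
FTP * 3600 = 615600
TSS = (1187651.85 / 615600) * 100 = 192.93

192.93 TSS


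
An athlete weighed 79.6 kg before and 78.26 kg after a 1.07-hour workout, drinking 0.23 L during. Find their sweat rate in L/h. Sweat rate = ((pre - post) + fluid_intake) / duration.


Body mass change = 1.34 kg
Total sweat loss = 1.34 + 0.23 = 1.57 L
Rate = 1.57 / 1.07 = 1.467 L/h

1.467 L/h


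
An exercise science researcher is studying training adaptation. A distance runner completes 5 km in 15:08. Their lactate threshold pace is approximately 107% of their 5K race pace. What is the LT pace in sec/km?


Convert to seconds: 15 min 8 s = 908 s
Pace per km = 908 / 5 = 181.6 s/km
LT pace = 181.6 * 1.07 = 194.31 s/km

194.31 s/km


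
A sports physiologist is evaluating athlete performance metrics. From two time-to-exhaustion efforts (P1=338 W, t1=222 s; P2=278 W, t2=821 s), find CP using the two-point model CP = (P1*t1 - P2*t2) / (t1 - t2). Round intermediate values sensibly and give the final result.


Work in trial 1 = 75036 J
Work in trial 2 = 228238 J
Delta work = -153202 J
Delta time = -599 s
CP = -153202 / -599 = 255.76 W

255.76 W


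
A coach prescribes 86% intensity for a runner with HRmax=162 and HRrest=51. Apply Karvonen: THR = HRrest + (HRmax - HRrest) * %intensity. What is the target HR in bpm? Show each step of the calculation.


Heart rate reserve = 162 - 51 = 111
Intensity fraction = 86 / 100 = 0.86
THR = 51 + 111 * 0.86 = 146.46 bpm

146.46 bpm


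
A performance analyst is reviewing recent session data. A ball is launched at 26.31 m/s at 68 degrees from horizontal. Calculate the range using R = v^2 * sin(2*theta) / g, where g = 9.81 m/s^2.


sin(2 * 68) = sin(136) = 0.694658
v^2 = 26.31^2 = 692.2161
R = 692.2161 * 0.694658 / 9.81
= 49.017 m

49.017 m


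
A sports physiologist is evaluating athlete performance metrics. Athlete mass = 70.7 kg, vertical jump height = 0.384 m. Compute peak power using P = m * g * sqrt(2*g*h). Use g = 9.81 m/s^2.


sqrt(2 * 9.81 * 0.384) = sqrt(7.53408) = 2.744828 m/s
P = 70.7 * 9.81 * 2.744828
= 1903.72 W

1903.72 W


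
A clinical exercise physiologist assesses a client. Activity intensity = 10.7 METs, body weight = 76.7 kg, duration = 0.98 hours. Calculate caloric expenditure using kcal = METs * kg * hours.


kcal = 10.7 * 76.7 * 0.98
= 820.69 * 0.98
= 804.28 kcal

804.28 kcal


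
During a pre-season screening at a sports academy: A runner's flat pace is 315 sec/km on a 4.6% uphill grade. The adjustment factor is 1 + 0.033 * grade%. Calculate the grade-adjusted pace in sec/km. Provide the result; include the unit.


Factor = 1 + 0.033 * 4.6 = 1.1518
Adjusted pace = 315 * 1.1518
= 362.82 sec/km

362.82 s/km


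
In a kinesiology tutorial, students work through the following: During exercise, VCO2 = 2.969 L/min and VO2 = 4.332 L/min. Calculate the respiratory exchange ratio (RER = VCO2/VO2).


RER = VCO2 / VO2
= 2.969 / 4.332
= 0.6854

0.6854


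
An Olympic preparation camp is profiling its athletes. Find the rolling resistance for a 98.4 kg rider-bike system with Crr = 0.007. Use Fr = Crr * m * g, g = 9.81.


m * g = 98.4 * 9.81 = 965.304 N
Fr = 0.007 * 965.304 = 6.757 N

6.757 N


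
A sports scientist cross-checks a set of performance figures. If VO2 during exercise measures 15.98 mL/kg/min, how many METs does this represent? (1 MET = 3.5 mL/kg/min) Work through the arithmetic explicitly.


METs = VO2 / 3.5 = 15.98 / 3.5 = 4.57

4.57 METs


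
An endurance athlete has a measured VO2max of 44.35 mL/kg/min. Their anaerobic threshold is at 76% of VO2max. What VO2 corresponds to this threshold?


Anaerobic threshold VO2 = VO2max * 76%
= 44.35 * 0.76
= 33.71 mL/kg/min

33.71 mL/kg/min


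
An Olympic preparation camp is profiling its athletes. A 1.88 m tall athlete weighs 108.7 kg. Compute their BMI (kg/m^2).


height^2 = 3.5344 m^2
BMI = 108.7 / 3.5344 = 30.75 kg/m^2

30.75 kg/m^2


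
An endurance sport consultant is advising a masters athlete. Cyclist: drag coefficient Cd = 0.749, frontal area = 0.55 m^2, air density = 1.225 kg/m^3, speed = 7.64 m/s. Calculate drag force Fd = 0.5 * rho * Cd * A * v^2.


v^2 = 7.64^2 = 58.3696
Fd = 0.5 * 1.225 * 0.749 * 0.55 * 58.3696
= 14.728 N

14.728 N


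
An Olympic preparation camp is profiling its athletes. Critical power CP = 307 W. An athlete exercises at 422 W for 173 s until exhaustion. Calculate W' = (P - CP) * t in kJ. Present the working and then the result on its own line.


P - CP = 422 - 307 = 115 W
W' = 115 * 173 = 19895 J
= 19895 / 1000 = 19.895 kJ

19.895 kJ


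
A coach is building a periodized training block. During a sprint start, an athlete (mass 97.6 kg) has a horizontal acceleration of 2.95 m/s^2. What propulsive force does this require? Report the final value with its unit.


Propulsive force = mass * acceleration
= 97.6 kg * 2.95 m/s^2
= 287.92 N

287.92 N


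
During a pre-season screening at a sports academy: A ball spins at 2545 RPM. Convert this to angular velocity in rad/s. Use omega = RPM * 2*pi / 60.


omega = 2545 * 2 * pi / 60
= 2545 * 6.28318531 / 60
= 15990.707 / 60
= 266.512 rad/s

266.512 rad/s


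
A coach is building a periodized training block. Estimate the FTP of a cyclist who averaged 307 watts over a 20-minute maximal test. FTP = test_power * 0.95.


FTP = 307 * 0.95 = 291.65 W

291.65 W


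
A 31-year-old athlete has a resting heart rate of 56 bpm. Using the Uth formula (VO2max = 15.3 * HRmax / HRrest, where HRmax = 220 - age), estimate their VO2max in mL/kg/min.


HRmax = 220 - 31 = 189 bpm
Ratio = HRmax / HRrest = 189 / 56 = 3.375
VO2max = 15.3 * 3.375 = 51.64 mL/kg/min

51.64 mL/kg/min


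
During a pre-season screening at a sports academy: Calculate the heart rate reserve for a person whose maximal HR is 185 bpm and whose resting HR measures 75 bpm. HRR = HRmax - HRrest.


HRmax = 185 bpm
HRrest = 75 bpm
HRR = 185 - 75 = 110 bpm

110 bpm


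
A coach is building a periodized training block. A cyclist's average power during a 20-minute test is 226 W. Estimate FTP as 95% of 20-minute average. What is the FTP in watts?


FTP = 20-min power * 0.95
= 226 * 0.95
= 214.7 W

214.7 W


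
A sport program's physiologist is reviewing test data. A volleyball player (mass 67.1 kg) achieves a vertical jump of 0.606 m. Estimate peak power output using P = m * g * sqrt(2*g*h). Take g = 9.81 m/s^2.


2 * g * h = 2 * 9.81 * 0.606 = 11.88972
sqrt(11.88972) = 3.448147 m/s
P = 67.1 * 9.81 * 3.448147 = 2269.75 W

2269.75 W


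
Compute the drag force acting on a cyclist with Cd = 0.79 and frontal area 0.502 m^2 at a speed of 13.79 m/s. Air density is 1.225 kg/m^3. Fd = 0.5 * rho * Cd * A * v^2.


Step 1: v^2 = 190.1641
Step 2: Fd = 0.5 * 1.225 * 0.79 * 0.502 * 190.1641
= 46.192 N

46.192 N


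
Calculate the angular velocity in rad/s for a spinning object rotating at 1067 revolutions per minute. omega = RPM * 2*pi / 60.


omega = RPM * 2*pi / 60
= 1067 * 6.28318531 / 60
= 111.736 rad/s

111.736 rad/s


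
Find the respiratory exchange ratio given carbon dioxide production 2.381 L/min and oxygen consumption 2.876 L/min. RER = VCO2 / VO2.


VCO2 = 2.381 L/min
VO2 = 2.876 L/min
RER = 2.381 / 2.876 = 0.8279

0.8279


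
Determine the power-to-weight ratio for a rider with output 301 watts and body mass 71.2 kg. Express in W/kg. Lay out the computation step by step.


P/W = 301 / 71.2 = 4.228 W/kg

4.228 W/kg


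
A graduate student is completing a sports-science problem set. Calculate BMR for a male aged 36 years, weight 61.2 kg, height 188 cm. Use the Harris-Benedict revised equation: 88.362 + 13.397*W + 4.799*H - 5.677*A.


Substituting values:
W term = 13.397 * 61.2 = 819.8964
H term = 4.799 * 188 = 902.212
A term = 5.677 * 36 = 204.372
BMR = 1606.1 kcal/day

1606.1 kcal/day


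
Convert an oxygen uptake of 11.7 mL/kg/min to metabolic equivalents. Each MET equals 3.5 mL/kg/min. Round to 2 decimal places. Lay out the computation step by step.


One MET = 3.5 mL/kg/min
Number of METs = 11.7 / 3.5
= 3.34 METs

3.34 METs


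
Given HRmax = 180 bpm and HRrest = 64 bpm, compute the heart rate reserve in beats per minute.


Heart rate reserve = maximum HR minus resting HR
HRR = 180 - 64 = 116 bpm

116 bpm


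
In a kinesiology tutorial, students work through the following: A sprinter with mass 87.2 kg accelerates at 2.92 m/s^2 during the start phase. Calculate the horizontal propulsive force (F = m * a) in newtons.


F = m * a
= 87.2 * 2.92
= 254.62 N

254.62 N


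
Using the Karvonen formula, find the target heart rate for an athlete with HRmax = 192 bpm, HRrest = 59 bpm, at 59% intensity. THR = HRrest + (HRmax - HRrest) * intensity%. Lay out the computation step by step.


HRR = 192 - 59 = 133
THR = 59 + 133 * 0.59
= 59 + 78.47
= 137.47 bpm

137.47 bpm


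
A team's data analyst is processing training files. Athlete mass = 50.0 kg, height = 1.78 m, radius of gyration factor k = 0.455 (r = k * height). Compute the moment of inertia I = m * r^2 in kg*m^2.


r = k * height = 0.455 * 1.78 = 0.8099 m
r^2 = 0.8099^2 = 0.655938
I = 50.0 * 0.655938 = 32.797 kg*m^2

32.797 kg*m^2


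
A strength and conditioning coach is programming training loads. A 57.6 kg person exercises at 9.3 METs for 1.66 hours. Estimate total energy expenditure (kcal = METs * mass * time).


Energy = METs * mass(kg) * time(h)
= 9.3 * 57.6 * 1.66
= 889.23 kcal

889.23 kcal


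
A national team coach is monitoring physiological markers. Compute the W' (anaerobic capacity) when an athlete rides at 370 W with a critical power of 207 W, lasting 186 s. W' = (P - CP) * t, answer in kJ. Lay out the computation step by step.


Above-CP power = 163 W
Duration = 186 s
W' = 163 * 186 = 30318 J
Convert: 30318 / 1000 = 30.318 kJ

30.318 kJ


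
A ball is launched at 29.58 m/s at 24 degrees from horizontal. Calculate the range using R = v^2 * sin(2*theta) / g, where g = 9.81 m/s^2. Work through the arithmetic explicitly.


sin(2 * 24) = sin(48) = 0.743145
v^2 = 29.58^2 = 874.9764
R = 874.9764 * 0.743145 / 9.81
= 66.283 m

66.283 m


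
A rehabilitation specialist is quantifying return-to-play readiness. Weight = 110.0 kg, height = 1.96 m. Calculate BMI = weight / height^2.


height^2 = 1.96^2 = 3.8416
BMI = 110.0 / 3.8416 = 28.63 kg/m^2

28.63 kg/m^2


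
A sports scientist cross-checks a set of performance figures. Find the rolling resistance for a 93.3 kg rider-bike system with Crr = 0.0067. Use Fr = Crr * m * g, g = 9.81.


m * g = 93.3 * 9.81 = 915.273 N
Fr = 0.0067 * 915.273 = 6.132 N

6.132 N


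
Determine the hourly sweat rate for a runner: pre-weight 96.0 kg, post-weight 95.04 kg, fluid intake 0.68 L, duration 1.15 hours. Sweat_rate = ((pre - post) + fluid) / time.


Mass lost = 96.0 - 95.04 = 0.96 kg
Add fluid consumed: 0.96 + 0.68 = 1.64 L total sweat
Sweat rate = 1.64 / 1.15 = 1.426 L/h

1.426 L/h


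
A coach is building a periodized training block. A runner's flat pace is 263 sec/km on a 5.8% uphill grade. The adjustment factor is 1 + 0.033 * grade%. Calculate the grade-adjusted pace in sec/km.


Factor = 1 + 0.033 * 5.8 = 1.1914
Adjusted pace = 263 * 1.1914
= 313.34 sec/km

313.34 s/km


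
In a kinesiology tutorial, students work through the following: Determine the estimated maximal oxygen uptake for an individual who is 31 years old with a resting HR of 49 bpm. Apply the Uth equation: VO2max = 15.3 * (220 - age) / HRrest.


HRmax = 220 - 31 = 189
VO2max = 15.3 * (189 / 49)
= 15.3 * 3.8571
= 59.01 mL/kg/min

59.01 mL/kg/min


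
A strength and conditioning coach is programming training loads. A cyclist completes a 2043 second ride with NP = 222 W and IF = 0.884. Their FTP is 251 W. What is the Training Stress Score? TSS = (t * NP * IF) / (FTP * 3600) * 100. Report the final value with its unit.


t * NP * IF = 2043 * 222 * 0.884 = 400934.664
FTP * 3600 = 903600
TSS = (400934.664 / 903600) * 100 = 44.37

44.37 TSS


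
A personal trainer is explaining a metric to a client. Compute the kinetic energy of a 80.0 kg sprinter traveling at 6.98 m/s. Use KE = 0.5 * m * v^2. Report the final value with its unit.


Velocity squared = 48.7204
KE = 0.5 * 80.0 * 48.7204 = 1948.82 J

1948.82 J


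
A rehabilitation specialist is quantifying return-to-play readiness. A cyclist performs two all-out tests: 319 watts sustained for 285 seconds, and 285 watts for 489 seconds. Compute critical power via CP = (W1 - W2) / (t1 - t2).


W1 = P1 * t1 = 319 * 285 = 90915 J
W2 = P2 * t2 = 285 * 489 = 139365 J
CP = (90915 - 139365) / (285 - 489)
= 237.5 W

237.5 W


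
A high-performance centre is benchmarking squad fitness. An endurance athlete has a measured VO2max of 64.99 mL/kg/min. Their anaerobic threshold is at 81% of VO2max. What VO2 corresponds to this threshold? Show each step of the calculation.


Anaerobic threshold VO2 = VO2max * 81%
= 64.99 * 0.81
= 52.64 mL/kg/min

52.64 mL/kg/min


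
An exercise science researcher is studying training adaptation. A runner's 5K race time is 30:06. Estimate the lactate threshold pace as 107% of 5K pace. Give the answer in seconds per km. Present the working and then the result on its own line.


Total race time = 30*60 + 6 = 1806 seconds
5K pace = 1806 / 5 = 361.2 sec/km
LT pace = 361.2 * 1.07 = 386.48 sec/km

386.48 s/km


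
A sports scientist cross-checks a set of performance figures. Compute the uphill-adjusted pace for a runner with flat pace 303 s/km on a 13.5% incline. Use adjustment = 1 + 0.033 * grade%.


Adjustment factor = 1 + 0.033 * 13.5 = 1.4455
Grade-adjusted pace = 303 * 1.4455 = 437.99 s/km

437.99 s/km


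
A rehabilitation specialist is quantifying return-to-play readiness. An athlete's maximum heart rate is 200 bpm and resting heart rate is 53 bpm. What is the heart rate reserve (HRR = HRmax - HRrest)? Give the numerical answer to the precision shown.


HRR = HRmax - HRrest
= 200 - 53
= 147 bpm

147 bpm


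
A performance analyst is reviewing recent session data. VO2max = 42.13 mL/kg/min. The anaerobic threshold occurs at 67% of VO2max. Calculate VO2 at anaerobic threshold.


AT fraction = 67 / 100 = 0.67
AT VO2 = 42.13 * 0.67
= 28.23 mL/kg/min

28.23 mL/kg/min


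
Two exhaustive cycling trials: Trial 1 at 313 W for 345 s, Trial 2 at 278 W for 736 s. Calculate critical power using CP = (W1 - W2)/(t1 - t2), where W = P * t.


W1 = 313 * 345 = 107985 J
W2 = 278 * 736 = 204608 J
CP = (107985 - 204608) / (345 - 736)
= -96623 / -391
= 247.12 W

247.12 W


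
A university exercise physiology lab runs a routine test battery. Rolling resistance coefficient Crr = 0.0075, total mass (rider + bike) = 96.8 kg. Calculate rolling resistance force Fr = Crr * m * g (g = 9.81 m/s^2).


Fr = Crr * m * g
= 0.0075 * 96.8 * 9.81
= 7.122 N

7.122 N


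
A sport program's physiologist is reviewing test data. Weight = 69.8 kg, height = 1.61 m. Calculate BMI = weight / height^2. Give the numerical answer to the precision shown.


height^2 = 1.61^2 = 2.5921
BMI = 69.8 / 2.5921 = 26.93 kg/m^2

26.93 kg/m^2


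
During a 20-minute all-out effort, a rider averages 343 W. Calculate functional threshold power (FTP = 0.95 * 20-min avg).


FTP = 0.95 * 343
= 325.85 W

325.85 W


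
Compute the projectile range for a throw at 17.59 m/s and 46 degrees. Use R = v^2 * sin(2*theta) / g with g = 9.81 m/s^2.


Two times the angle = 92 degrees
sin(92) = 0.999391
R = 309.4081 * 0.999391 / 9.81 = 31.521 m

31.521 m


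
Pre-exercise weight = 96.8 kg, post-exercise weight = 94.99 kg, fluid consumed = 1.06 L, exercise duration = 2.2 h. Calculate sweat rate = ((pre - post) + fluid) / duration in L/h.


Weight loss = 96.8 - 94.99 = 1.81 kg (approx L)
Total sweat = 1.81 + 1.06 = 2.87 L
Sweat rate = 2.87 / 2.2 = 1.305 L/h

1.305 L/h


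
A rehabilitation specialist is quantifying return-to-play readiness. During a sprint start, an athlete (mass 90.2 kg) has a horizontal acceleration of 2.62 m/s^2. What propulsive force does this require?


Propulsive force = mass * acceleration
= 90.2 kg * 2.62 m/s^2
= 236.32 N

236.32 N


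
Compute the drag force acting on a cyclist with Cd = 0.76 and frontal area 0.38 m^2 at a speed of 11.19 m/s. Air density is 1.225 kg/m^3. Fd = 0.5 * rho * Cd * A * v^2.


Step 1: v^2 = 125.2161
Step 2: Fd = 0.5 * 1.225 * 0.76 * 0.38 * 125.2161
= 22.149 N

22.149 N


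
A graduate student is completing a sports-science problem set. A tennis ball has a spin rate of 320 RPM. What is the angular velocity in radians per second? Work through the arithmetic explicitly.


Convert RPM to rad/s: multiply by 2*pi and divide by 60
omega = 320 * 2 * pi / 60
= 33.51 rad/s

33.51 rad/s


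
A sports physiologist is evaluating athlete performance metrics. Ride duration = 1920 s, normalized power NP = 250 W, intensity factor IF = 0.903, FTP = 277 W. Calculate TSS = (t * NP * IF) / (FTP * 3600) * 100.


Numerator = 1920 * 250 * 0.903 = 433440.0
Denominator = 277 * 3600 = 997200
TSS = 433440.0 / 997200 * 100
= 43.47

43.47 TSS


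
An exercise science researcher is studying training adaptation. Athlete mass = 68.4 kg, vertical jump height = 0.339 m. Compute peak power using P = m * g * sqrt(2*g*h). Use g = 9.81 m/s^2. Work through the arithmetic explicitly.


sqrt(2 * 9.81 * 0.339) = sqrt(6.65118) = 2.578988 m/s
P = 68.4 * 9.81 * 2.578988
= 1730.51 W

1730.51 W


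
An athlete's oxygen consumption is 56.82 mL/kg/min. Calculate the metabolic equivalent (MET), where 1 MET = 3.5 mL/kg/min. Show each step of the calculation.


MET = VO2 / 3.5
= 56.82 / 3.5
= 16.23 METs

16.23 METs


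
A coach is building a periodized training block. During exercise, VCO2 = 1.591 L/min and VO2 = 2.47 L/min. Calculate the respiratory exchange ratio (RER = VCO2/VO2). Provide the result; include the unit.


RER = VCO2 / VO2
= 1.591 / 2.47
= 0.6441

0.6441


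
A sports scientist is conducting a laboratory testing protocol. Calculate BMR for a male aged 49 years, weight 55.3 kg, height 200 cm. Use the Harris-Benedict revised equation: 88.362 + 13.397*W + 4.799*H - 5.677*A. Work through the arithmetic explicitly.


Substituting values:
W term = 13.397 * 55.3 = 740.8541
H term = 4.799 * 200 = 959.8
A term = 5.677 * 49 = 278.173
BMR = 1510.84 kcal/day

1510.84 kcal/day


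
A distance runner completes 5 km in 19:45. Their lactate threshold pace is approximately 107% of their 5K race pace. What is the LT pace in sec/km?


Convert to seconds: 19 min 45 s = 1185 s
Pace per km = 1185 / 5 = 237.0 s/km
LT pace = 237.0 * 1.07 = 253.59 s/km

253.59 s/km


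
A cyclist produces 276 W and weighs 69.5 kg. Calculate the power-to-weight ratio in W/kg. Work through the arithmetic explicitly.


P/W = power / mass
= 276 / 69.5
= 3.971 W/kg

3.971 W/kg


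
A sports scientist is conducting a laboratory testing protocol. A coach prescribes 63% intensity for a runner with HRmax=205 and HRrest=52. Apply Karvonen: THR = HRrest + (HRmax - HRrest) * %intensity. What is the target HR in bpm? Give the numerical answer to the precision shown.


Heart rate reserve = 205 - 52 = 153
Intensity fraction = 63 / 100 = 0.63
THR = 52 + 153 * 0.63 = 148.39 bpm

148.39 bpm


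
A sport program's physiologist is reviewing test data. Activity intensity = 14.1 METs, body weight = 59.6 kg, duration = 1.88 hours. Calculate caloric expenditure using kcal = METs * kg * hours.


kcal = 14.1 * 59.6 * 1.88
= 840.36 * 1.88
= 1579.88 kcal

1579.88 kcal


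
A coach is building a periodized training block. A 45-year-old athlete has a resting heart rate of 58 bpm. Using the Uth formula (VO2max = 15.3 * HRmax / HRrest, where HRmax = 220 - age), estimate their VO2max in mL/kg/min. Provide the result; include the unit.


HRmax = 220 - 45 = 175 bpm
Ratio = HRmax / HRrest = 175 / 58 = 3.0172
VO2max = 15.3 * 3.0172 = 46.16 mL/kg/min

46.16 mL/kg/min


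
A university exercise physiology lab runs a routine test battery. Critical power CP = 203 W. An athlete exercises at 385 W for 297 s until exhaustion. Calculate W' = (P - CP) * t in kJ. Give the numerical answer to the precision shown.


P - CP = 385 - 203 = 182 W
W' = 182 * 297 = 54054 J
= 54054 / 1000 = 54.054 kJ

54.054 kJ


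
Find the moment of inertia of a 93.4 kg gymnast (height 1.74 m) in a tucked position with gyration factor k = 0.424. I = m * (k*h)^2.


Radius of gyration = 0.424 * 1.74 = 0.73776 m
I = 93.4 * 0.73776^2
= 93.4 * 0.54429
= 50.837 kg*m^2

50.837 kg*m^2


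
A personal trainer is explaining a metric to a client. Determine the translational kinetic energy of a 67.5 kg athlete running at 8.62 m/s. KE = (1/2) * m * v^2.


KE = 0.5 * m * v^2
= 0.5 * 67.5 * 8.62^2
= 0.5 * 67.5 * 74.3044
= 2507.77 J

2507.77 J


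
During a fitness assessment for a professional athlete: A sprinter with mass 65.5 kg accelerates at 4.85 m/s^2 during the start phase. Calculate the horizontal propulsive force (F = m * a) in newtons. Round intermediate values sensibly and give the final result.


F = m * a
= 65.5 * 4.85
= 317.68 N

317.68 N


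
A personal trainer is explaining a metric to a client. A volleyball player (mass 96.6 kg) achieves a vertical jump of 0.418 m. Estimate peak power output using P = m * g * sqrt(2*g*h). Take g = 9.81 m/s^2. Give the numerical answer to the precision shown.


2 * g * h = 2 * 9.81 * 0.418 = 8.20116
sqrt(8.20116) = 2.863767 m/s
P = 96.6 * 9.81 * 2.863767 = 2713.84 W

2713.84 W


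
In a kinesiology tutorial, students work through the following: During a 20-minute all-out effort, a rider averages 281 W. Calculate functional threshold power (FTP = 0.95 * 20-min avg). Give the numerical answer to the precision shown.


FTP = 0.95 * 281
= 266.95 W

266.95 W


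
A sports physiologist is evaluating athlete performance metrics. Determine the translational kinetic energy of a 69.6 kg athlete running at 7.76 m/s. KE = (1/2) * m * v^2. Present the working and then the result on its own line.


KE = 0.5 * m * v^2
= 0.5 * 69.6 * 7.76^2
= 0.5 * 69.6 * 60.2176
= 2095.57 J

2095.57 J


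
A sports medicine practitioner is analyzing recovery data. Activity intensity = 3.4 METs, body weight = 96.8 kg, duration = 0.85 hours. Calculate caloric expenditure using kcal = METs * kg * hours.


kcal = 3.4 * 96.8 * 0.85
= 329.12 * 0.85
= 279.75 kcal

279.75 kcal


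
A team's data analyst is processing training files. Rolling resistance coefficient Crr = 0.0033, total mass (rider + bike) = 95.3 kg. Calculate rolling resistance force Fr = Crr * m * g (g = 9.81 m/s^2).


Fr = Crr * m * g
= 0.0033 * 95.3 * 9.81
= 3.085 N

3.085 N


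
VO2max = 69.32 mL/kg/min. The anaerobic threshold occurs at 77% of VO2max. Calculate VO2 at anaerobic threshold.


AT fraction = 77 / 100 = 0.77
AT VO2 = 69.32 * 0.77
= 53.38 mL/kg/min

53.38 mL/kg/min


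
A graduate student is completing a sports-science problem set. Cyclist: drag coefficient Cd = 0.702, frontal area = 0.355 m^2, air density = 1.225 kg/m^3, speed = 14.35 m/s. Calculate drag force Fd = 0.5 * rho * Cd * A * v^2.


v^2 = 14.35^2 = 205.9225
Fd = 0.5 * 1.225 * 0.702 * 0.355 * 205.9225
= 31.432 N

31.432 N


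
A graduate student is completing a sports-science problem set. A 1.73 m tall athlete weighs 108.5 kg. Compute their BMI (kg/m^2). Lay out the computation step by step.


height^2 = 2.9929 m^2
BMI = 108.5 / 2.9929 = 36.25 kg/m^2

36.25 kg/m^2


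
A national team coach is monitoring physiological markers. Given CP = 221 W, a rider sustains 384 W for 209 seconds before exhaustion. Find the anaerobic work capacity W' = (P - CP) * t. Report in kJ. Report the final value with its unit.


Excess power = 384 - 221 = 163 W
Work above CP = 163 * 209 = 34067 J
W' = 34.067 kJ

34.067 kJ


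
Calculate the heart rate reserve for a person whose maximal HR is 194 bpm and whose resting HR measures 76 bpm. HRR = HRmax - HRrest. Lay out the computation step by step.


HRmax = 194 bpm
HRrest = 76 bpm
HRR = 194 - 76 = 118 bpm

118 bpm


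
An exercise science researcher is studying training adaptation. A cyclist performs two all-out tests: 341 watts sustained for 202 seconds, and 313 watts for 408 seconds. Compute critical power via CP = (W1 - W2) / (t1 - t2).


W1 = P1 * t1 = 341 * 202 = 68882 J
W2 = P2 * t2 = 313 * 408 = 127704 J
CP = (68882 - 127704) / (202 - 408)
= 285.54 W

285.54 W


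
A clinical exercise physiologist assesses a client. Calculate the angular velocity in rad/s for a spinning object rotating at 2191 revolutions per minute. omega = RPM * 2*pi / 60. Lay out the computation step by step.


omega = RPM * 2*pi / 60
= 2191 * 6.28318531 / 60
= 229.441 rad/s

229.441 rad/s


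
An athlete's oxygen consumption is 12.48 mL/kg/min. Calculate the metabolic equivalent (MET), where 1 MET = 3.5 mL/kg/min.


MET = VO2 / 3.5
= 12.48 / 3.5
= 3.57 METs

3.57 METs


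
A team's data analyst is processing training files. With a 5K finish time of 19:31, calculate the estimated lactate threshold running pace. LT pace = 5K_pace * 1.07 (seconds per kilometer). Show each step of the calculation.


Race duration = 1171 s for 5 km
Average pace = 1171 / 5 = 234.2 s/km
LT pace = 234.2 * 1.07
= 250.59 s/km

250.59 s/km


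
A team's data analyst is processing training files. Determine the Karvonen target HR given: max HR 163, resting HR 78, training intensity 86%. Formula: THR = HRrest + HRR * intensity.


HRR = HRmax - HRrest = 163 - 78 = 85
THR = 78 + 85 * 0.86
= 151.1 bpm

151.1 bpm


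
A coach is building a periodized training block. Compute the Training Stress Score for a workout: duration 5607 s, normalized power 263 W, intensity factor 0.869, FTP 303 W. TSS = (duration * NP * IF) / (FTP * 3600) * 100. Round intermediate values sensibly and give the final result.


Product = 5607 * 263 * 0.869 = 1281463.029
Base = 303 * 3600 = 1090800
TSS = 1281463.029 / 1090800 * 100 = 117.48

117.48 TSS


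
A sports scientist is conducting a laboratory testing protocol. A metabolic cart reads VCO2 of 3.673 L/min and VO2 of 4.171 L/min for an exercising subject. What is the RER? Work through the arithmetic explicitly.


RER = VCO2 / VO2 = 3.673 / 4.171 = 0.8806

0.8806


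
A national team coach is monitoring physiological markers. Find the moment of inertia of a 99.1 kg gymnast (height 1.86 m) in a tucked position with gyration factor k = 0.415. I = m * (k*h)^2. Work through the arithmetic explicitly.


Radius of gyration = 0.415 * 1.86 = 0.7719 m
I = 99.1 * 0.7719^2
= 99.1 * 0.59583
= 59.047 kg*m^2

59.047 kg*m^2


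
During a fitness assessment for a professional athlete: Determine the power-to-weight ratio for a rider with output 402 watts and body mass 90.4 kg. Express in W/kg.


P/W = 402 / 90.4 = 4.447 W/kg

4.447 W/kg


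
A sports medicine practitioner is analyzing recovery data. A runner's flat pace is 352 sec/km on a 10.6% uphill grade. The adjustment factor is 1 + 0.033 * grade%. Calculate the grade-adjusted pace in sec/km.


Factor = 1 + 0.033 * 10.6 = 1.3498
Adjusted pace = 352 * 1.3498
= 475.13 sec/km

475.13 s/km


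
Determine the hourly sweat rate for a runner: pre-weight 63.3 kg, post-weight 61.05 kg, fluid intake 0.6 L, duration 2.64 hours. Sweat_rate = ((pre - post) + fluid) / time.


Mass lost = 63.3 - 61.05 = 2.25 kg
Add fluid consumed: 2.25 + 0.6 = 2.85 L total sweat
Sweat rate = 2.85 / 2.64 = 1.08 L/h

1.08 L/h


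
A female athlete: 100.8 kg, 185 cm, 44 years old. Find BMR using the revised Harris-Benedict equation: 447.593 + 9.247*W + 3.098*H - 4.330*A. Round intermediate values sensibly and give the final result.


Intercept = 447.593
Weight contribution = 9.247 * 100.8 = 932.0976
Height contribution = 3.098 * 185 = 573.13
Age contribution = 4.33 * 44 = 190.52
BMR = 447.593 + 932.0976 + 573.13 - 190.52
= 1762.3 kcal/day

1762.3 kcal/day


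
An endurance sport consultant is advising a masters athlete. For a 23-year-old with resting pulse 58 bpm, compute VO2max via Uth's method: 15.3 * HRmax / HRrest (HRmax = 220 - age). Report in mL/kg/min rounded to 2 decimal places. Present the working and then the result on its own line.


Step 1: HRmax = 220 - 23 = 197 bpm
Step 2: Ratio = 197 / 58 = 3.3966
Step 3: VO2max = 15.3 * 3.3966 = 51.97 mL/kg/min

51.97 mL/kg/min


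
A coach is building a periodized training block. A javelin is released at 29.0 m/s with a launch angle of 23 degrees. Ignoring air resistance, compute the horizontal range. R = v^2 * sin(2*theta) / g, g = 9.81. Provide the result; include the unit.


Launch speed squared = 841.0
sin(2 * 23 deg) = 0.71934
Range = 841.0 * 0.71934 / 9.81
= 61.668 m

61.668 m


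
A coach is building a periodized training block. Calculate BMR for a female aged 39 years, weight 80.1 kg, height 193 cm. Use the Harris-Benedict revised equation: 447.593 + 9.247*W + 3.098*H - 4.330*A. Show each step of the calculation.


Substituting values:
W term = 9.247 * 80.1 = 740.6847
H term = 3.098 * 193 = 597.914
A term = 4.330 * 39 = 168.87
BMR = 1617.32 kcal/day

1617.32 kcal/day


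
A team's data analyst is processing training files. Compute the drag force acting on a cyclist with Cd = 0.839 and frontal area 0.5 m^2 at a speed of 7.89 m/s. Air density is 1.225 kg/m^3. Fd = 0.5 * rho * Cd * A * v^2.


Step 1: v^2 = 62.2521
Step 2: Fd = 0.5 * 1.225 * 0.839 * 0.5 * 62.2521
= 15.995 N

15.995 N
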